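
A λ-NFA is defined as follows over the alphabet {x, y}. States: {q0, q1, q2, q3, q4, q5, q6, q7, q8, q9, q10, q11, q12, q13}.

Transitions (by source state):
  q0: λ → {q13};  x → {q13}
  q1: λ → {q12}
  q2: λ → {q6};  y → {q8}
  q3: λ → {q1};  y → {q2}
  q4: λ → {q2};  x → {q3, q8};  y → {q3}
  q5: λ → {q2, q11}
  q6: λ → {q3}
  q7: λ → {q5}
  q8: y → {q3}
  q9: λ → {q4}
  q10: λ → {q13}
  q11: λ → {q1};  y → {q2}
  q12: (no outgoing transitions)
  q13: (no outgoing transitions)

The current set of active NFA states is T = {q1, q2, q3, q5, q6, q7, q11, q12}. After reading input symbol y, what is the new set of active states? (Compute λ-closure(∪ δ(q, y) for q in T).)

{q1, q2, q3, q6, q8, q12}

q2 on y → {q8}.
q3 on y → {q2}.
q11 on y → {q2}.
No y-transition from q1, q5, q6, q7, q12.
Union after reading y: {q2, q8}.
Now take the λ-closure:
From q2 via λ: add q6.
From q6 via λ: add q3.
From q3 via λ: add q1.
From q1 via λ: add q12.
No new states can be added; the closed set is {q1, q2, q3, q6, q8, q12}.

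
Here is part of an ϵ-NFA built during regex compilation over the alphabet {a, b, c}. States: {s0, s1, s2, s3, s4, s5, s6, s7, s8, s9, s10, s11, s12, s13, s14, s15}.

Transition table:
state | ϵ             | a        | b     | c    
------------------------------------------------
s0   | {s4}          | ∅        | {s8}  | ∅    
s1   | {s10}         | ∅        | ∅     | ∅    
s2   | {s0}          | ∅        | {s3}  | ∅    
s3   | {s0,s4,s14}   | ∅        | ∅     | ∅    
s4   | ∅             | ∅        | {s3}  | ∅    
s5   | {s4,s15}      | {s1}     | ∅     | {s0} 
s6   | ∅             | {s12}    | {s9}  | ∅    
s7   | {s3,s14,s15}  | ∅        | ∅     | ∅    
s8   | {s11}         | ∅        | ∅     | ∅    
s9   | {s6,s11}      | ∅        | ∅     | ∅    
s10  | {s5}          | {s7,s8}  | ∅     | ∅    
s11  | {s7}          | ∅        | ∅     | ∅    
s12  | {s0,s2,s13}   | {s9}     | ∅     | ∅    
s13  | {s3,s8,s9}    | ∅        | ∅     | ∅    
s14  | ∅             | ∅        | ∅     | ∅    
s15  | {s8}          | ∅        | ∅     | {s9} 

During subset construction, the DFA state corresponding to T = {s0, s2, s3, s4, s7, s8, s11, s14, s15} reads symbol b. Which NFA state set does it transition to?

{s0, s3, s4, s7, s8, s11, s14, s15}

s0 on b → {s8}.
s2 on b → {s3}.
s4 on b → {s3}.
No b-transition from s3, s7, s8, s11, s14, s15.
Union after reading b: {s3, s8}.
Now take the ϵ-closure:
From s3 via ϵ: add s0, s4, s14.
From s8 via ϵ: add s11.
From s11 via ϵ: add s7.
From s7 via ϵ: add s15.
No new states can be added; the closed set is {s0, s3, s4, s7, s8, s11, s14, s15}.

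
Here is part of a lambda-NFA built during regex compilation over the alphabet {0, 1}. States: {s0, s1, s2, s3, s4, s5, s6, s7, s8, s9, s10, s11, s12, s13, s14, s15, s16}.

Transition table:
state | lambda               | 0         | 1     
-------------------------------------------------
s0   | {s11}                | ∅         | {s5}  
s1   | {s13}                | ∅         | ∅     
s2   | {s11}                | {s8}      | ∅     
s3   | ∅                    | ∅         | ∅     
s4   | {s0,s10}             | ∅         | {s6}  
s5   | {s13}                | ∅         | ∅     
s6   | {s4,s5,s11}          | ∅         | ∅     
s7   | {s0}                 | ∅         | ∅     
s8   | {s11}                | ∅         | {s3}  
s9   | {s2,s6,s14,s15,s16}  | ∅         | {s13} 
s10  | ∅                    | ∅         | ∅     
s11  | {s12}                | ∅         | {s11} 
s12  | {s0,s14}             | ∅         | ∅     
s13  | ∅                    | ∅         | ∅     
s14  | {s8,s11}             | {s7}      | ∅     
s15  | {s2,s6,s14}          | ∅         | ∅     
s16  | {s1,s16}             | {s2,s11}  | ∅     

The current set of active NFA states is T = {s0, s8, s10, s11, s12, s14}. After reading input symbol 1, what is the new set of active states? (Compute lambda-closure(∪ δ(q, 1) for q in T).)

s0 on 1 → {s5}.
s8 on 1 → {s3}.
s11 on 1 → {s11}.
No 1-transition from s10, s12, s14.
Union after reading 1: {s3, s5, s11}.
Now take the lambda-closure:
From s5 via lambda: add s13.
From s11 via lambda: add s12.
From s12 via lambda: add s0, s14.
From s14 via lambda: add s8.
No new states can be added; the closed set is {s0, s3, s5, s8, s11, s12, s13, s14}.

{s0, s3, s5, s8, s11, s12, s13, s14}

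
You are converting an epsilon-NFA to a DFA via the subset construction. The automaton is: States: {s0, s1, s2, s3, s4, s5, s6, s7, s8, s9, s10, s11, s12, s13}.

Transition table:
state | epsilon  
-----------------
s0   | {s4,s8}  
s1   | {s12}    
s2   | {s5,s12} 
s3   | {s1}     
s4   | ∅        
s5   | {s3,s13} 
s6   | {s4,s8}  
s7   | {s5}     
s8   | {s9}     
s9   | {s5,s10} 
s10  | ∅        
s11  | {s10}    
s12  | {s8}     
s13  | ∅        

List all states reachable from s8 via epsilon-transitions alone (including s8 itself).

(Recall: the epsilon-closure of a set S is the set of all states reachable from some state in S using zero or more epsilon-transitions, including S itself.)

Start with {s8}.
From s8 via epsilon: add s9.
From s9 via epsilon: add s5, s10.
From s5 via epsilon: add s3, s13.
From s3 via epsilon: add s1.
From s1 via epsilon: add s12.
No new states can be added; the closed set is {s1, s3, s5, s8, s9, s10, s12, s13}.

{s1, s3, s5, s8, s9, s10, s12, s13}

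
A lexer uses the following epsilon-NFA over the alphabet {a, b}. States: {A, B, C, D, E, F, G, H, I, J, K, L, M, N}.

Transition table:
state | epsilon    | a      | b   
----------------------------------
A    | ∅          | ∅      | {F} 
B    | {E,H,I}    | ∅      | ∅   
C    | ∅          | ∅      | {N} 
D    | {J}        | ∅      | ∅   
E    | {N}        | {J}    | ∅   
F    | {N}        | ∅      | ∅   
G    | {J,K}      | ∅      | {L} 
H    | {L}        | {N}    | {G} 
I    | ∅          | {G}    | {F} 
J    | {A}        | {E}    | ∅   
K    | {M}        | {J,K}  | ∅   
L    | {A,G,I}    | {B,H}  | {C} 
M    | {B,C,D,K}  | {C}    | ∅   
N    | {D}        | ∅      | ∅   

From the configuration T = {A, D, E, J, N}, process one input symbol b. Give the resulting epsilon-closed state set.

A on b → {F}.
No b-transition from D, E, J, N.
Union after reading b: {F}.
Now take the epsilon-closure:
From F via epsilon: add N.
From N via epsilon: add D.
From D via epsilon: add J.
From J via epsilon: add A.
No new states can be added; the closed set is {A, D, F, J, N}.

{A, D, F, J, N}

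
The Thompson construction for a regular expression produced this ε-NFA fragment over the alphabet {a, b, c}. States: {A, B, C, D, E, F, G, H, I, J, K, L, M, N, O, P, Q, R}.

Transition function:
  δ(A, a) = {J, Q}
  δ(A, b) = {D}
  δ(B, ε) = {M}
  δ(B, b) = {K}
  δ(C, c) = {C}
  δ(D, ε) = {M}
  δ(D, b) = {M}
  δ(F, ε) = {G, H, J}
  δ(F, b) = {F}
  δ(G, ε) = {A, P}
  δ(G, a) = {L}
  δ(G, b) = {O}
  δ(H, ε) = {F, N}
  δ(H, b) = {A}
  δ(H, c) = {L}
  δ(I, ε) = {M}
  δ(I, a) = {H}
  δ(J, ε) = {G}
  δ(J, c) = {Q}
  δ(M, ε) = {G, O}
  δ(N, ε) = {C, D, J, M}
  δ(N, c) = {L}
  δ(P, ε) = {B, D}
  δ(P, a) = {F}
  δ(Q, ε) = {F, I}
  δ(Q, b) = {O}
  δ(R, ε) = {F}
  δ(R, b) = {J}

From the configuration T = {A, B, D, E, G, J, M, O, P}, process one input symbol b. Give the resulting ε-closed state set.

{A, B, D, G, K, M, O, P}

A on b → {D}.
B on b → {K}.
D on b → {M}.
G on b → {O}.
No b-transition from E, J, M, O, P.
Union after reading b: {D, K, M, O}.
Now take the ε-closure:
From M via ε: add G.
From G via ε: add A, P.
From P via ε: add B.
No new states can be added; the closed set is {A, B, D, G, K, M, O, P}.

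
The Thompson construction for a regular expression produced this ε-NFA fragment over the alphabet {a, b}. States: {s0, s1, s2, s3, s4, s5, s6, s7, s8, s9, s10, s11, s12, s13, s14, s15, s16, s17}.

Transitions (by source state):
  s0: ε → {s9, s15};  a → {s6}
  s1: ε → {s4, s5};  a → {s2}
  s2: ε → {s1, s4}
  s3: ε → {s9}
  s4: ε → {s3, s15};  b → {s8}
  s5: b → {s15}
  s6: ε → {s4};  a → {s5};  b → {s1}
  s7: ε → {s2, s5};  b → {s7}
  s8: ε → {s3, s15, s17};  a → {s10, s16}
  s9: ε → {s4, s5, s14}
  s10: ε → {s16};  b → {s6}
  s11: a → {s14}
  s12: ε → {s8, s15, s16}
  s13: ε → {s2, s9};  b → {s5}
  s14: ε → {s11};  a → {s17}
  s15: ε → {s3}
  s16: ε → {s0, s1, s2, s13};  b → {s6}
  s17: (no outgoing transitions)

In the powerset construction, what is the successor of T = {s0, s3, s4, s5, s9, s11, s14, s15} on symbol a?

s0 on a → {s6}.
s11 on a → {s14}.
s14 on a → {s17}.
No a-transition from s3, s4, s5, s9, s15.
Union after reading a: {s6, s14, s17}.
Now take the ε-closure:
From s6 via ε: add s4.
From s14 via ε: add s11.
From s4 via ε: add s3, s15.
From s3 via ε: add s9.
From s9 via ε: add s5.
No new states can be added; the closed set is {s3, s4, s5, s6, s9, s11, s14, s15, s17}.

{s3, s4, s5, s6, s9, s11, s14, s15, s17}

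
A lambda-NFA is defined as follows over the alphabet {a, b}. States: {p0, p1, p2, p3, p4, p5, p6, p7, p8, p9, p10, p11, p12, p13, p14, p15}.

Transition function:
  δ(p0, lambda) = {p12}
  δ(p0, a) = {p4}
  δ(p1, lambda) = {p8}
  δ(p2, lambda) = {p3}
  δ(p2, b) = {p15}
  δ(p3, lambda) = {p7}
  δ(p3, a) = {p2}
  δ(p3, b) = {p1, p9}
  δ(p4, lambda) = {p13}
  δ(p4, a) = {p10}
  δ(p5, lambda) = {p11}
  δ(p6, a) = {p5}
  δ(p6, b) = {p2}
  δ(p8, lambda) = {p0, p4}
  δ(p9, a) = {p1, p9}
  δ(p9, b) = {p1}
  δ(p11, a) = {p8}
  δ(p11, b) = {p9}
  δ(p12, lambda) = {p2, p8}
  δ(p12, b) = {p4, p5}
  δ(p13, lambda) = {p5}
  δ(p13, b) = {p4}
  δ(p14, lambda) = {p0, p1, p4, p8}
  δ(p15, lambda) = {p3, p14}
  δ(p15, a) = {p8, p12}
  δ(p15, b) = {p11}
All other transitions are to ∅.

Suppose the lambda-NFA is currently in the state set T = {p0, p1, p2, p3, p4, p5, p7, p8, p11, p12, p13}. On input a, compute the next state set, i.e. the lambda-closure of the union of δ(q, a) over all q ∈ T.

p0 on a → {p4}.
p3 on a → {p2}.
p4 on a → {p10}.
p11 on a → {p8}.
No a-transition from p1, p2, p5, p7, p8, p12, p13.
Union after reading a: {p2, p4, p8, p10}.
Now take the lambda-closure:
From p2 via lambda: add p3.
From p4 via lambda: add p13.
From p8 via lambda: add p0.
From p0 via lambda: add p12.
From p3 via lambda: add p7.
From p13 via lambda: add p5.
From p5 via lambda: add p11.
No new states can be added; the closed set is {p0, p2, p3, p4, p5, p7, p8, p10, p11, p12, p13}.

{p0, p2, p3, p4, p5, p7, p8, p10, p11, p12, p13}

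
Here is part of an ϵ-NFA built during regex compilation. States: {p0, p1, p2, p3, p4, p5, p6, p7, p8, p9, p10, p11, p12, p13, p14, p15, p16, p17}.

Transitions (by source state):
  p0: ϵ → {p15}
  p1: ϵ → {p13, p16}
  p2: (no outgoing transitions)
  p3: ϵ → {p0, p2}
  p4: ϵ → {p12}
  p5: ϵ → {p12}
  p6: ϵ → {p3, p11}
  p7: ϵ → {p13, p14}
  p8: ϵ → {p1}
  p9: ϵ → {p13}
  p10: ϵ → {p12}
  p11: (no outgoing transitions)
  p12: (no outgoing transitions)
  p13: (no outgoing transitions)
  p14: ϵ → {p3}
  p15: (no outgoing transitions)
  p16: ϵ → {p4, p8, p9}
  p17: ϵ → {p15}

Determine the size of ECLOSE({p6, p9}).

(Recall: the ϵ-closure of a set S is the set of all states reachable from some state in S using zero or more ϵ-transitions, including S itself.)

Start with {p6, p9}.
From p6 via ϵ: add p3, p11.
From p9 via ϵ: add p13.
From p3 via ϵ: add p0, p2.
From p0 via ϵ: add p15.
ϵ-closure = {p0, p2, p3, p6, p9, p11, p13, p15}, which has 8 states.

8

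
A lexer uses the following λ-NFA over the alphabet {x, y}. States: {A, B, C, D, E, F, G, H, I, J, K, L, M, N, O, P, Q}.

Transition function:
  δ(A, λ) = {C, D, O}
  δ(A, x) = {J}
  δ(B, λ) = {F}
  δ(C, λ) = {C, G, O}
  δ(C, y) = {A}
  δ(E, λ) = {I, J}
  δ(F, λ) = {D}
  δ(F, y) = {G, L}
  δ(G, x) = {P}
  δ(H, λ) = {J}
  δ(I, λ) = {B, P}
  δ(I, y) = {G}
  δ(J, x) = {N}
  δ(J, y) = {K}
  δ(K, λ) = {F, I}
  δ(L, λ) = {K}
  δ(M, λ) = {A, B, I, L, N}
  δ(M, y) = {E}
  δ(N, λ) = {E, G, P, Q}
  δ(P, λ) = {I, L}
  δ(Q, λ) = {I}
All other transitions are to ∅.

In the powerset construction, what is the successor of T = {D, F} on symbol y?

{B, D, F, G, I, K, L, P}

F on y → {G, L}.
No y-transition from D.
Union after reading y: {G, L}.
Now take the λ-closure:
From L via λ: add K.
From K via λ: add F, I.
From F via λ: add D.
From I via λ: add B, P.
No new states can be added; the closed set is {B, D, F, G, I, K, L, P}.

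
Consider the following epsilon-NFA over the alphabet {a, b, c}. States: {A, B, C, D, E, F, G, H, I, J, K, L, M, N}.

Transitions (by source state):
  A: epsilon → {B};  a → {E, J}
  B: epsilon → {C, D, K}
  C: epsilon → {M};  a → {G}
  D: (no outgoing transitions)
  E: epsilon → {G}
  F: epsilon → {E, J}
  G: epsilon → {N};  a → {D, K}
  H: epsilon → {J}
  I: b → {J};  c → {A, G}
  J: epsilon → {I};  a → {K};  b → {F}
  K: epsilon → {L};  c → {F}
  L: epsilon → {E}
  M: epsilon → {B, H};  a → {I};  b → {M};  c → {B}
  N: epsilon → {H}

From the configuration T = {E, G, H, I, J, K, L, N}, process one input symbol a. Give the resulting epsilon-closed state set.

{D, E, G, H, I, J, K, L, N}

G on a → {D, K}.
J on a → {K}.
No a-transition from E, H, I, K, L, N.
Union after reading a: {D, K}.
Now take the epsilon-closure:
From K via epsilon: add L.
From L via epsilon: add E.
From E via epsilon: add G.
From G via epsilon: add N.
From N via epsilon: add H.
From H via epsilon: add J.
From J via epsilon: add I.
No new states can be added; the closed set is {D, E, G, H, I, J, K, L, N}.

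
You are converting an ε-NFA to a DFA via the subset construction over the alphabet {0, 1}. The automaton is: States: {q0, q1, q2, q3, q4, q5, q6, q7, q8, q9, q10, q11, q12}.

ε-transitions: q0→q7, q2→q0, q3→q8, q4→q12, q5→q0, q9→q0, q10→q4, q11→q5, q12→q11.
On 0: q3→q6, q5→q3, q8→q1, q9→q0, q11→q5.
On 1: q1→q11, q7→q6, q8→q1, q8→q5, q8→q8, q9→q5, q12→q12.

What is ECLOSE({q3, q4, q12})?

{q0, q3, q4, q5, q7, q8, q11, q12}

Start with {q3, q4, q12}.
From q3 via ε: add q8.
From q12 via ε: add q11.
From q11 via ε: add q5.
From q5 via ε: add q0.
From q0 via ε: add q7.
No new states can be added; the closed set is {q0, q3, q4, q5, q7, q8, q11, q12}.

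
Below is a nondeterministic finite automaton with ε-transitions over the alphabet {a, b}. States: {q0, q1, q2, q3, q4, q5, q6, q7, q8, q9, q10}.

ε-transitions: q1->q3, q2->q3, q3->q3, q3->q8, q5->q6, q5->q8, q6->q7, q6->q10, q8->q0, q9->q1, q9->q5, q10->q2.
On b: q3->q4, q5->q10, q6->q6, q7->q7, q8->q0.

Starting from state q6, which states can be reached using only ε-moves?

{q0, q2, q3, q6, q7, q8, q10}

Start with {q6}.
From q6 via ε: add q7, q10.
From q10 via ε: add q2.
From q2 via ε: add q3.
From q3 via ε: add q8.
From q8 via ε: add q0.
No new states can be added; the closed set is {q0, q2, q3, q6, q7, q8, q10}.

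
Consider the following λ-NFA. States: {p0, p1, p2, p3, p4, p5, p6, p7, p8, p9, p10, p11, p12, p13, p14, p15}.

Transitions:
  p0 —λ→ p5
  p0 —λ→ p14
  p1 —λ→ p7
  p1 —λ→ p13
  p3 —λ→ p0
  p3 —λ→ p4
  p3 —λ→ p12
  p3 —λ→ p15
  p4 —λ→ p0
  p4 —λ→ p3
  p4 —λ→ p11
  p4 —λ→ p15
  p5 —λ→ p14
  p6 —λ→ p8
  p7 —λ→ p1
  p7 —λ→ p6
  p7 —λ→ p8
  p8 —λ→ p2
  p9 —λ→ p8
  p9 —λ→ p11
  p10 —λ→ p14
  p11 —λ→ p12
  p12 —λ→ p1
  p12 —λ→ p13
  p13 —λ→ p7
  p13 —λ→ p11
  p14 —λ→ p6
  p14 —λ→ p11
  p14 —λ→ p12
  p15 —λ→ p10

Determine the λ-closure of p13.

{p1, p2, p6, p7, p8, p11, p12, p13}

Start with {p13}.
From p13 via λ: add p7, p11.
From p7 via λ: add p1, p6, p8.
From p11 via λ: add p12.
From p8 via λ: add p2.
No new states can be added; the closed set is {p1, p2, p6, p7, p8, p11, p12, p13}.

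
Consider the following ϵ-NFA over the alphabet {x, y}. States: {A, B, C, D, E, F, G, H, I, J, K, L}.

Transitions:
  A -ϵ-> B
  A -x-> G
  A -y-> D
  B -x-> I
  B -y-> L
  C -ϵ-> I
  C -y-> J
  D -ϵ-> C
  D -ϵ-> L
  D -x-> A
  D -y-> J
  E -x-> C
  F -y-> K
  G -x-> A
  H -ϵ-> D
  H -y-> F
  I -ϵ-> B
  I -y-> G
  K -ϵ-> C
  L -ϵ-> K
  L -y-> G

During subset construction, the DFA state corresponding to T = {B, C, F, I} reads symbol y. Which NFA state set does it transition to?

B on y → {L}.
C on y → {J}.
F on y → {K}.
I on y → {G}.
Union after reading y: {G, J, K, L}.
Now take the ϵ-closure:
From K via ϵ: add C.
From C via ϵ: add I.
From I via ϵ: add B.
No new states can be added; the closed set is {B, C, G, I, J, K, L}.

{B, C, G, I, J, K, L}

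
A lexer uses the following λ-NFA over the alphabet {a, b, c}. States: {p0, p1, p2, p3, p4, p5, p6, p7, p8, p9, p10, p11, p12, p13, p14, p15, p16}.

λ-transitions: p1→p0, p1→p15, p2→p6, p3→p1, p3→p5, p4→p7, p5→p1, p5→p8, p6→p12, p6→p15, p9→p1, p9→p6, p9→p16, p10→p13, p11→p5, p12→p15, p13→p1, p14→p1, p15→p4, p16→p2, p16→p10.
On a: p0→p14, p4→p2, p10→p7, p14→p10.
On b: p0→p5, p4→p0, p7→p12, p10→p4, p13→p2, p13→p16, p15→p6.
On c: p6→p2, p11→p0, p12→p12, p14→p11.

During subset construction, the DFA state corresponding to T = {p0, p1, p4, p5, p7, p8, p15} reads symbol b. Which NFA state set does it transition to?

{p0, p1, p4, p5, p6, p7, p8, p12, p15}

p0 on b → {p5}.
p4 on b → {p0}.
p7 on b → {p12}.
p15 on b → {p6}.
No b-transition from p1, p5, p8.
Union after reading b: {p0, p5, p6, p12}.
Now take the λ-closure:
From p5 via λ: add p1, p8.
From p6 via λ: add p15.
From p15 via λ: add p4.
From p4 via λ: add p7.
No new states can be added; the closed set is {p0, p1, p4, p5, p6, p7, p8, p12, p15}.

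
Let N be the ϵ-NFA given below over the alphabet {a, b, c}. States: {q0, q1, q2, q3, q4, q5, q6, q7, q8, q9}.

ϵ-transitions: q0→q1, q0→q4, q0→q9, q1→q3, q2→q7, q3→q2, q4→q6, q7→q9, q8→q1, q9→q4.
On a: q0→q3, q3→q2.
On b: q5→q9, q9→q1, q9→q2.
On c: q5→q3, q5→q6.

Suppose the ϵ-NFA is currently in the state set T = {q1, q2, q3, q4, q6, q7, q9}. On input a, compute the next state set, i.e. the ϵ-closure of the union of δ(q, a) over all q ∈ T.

q3 on a → {q2}.
No a-transition from q1, q2, q4, q6, q7, q9.
Union after reading a: {q2}.
Now take the ϵ-closure:
From q2 via ϵ: add q7.
From q7 via ϵ: add q9.
From q9 via ϵ: add q4.
From q4 via ϵ: add q6.
No new states can be added; the closed set is {q2, q4, q6, q7, q9}.

{q2, q4, q6, q7, q9}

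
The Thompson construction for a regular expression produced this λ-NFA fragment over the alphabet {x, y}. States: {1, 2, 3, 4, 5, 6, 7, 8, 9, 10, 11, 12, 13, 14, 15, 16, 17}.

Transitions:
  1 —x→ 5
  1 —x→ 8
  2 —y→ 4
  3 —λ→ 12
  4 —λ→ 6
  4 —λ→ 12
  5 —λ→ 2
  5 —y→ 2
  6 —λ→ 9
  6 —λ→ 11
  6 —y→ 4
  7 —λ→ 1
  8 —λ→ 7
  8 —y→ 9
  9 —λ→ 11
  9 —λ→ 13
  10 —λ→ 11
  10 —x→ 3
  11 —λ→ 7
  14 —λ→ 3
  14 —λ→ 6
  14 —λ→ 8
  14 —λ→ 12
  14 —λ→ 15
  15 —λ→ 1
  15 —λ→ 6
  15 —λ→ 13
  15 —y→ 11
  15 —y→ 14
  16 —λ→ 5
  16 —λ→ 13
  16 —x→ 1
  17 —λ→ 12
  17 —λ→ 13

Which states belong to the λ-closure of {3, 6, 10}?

Start with {3, 6, 10}.
From 3 via λ: add 12.
From 6 via λ: add 9, 11.
From 9 via λ: add 13.
From 11 via λ: add 7.
From 7 via λ: add 1.
No new states can be added; the closed set is {1, 3, 6, 7, 9, 10, 11, 12, 13}.

{1, 3, 6, 7, 9, 10, 11, 12, 13}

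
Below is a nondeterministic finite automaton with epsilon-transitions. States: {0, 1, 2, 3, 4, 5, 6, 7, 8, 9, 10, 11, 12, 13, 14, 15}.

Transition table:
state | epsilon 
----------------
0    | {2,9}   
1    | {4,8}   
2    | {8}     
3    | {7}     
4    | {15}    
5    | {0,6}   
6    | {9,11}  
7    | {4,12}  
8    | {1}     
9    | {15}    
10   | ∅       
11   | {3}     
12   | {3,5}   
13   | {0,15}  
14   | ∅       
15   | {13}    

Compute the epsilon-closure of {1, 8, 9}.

{0, 1, 2, 4, 8, 9, 13, 15}

Start with {1, 8, 9}.
From 1 via epsilon: add 4.
From 9 via epsilon: add 15.
From 15 via epsilon: add 13.
From 13 via epsilon: add 0.
From 0 via epsilon: add 2.
No new states can be added; the closed set is {0, 1, 2, 4, 8, 9, 13, 15}.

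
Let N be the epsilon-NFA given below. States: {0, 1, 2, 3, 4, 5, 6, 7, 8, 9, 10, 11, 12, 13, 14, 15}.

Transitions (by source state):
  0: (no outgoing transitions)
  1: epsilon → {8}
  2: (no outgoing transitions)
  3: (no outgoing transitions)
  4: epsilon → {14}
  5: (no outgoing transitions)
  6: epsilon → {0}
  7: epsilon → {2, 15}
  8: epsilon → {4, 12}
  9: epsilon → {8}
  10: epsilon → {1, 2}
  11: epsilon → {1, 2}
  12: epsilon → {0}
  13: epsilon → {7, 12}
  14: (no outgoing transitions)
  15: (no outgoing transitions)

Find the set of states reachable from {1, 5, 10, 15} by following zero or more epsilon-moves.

{0, 1, 2, 4, 5, 8, 10, 12, 14, 15}

Start with {1, 5, 10, 15}.
From 1 via epsilon: add 8.
From 10 via epsilon: add 2.
From 8 via epsilon: add 4, 12.
From 4 via epsilon: add 14.
From 12 via epsilon: add 0.
No new states can be added; the closed set is {0, 1, 2, 4, 5, 8, 10, 12, 14, 15}.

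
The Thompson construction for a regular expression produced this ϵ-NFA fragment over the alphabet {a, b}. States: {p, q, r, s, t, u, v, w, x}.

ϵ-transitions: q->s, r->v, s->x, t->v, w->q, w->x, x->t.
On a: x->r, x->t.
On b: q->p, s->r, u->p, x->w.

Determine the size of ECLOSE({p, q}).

6

Start with {p, q}.
From q via ϵ: add s.
From s via ϵ: add x.
From x via ϵ: add t.
From t via ϵ: add v.
ϵ-closure = {p, q, s, t, v, x}, which has 6 states.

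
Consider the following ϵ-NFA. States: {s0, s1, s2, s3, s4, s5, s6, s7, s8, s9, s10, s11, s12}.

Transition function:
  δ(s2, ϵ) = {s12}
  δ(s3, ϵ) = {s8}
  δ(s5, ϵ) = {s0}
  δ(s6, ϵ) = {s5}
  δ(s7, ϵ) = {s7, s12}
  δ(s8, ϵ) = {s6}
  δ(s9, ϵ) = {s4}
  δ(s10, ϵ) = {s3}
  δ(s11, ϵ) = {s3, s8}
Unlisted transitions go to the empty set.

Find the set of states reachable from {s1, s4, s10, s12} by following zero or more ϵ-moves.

{s0, s1, s3, s4, s5, s6, s8, s10, s12}

Start with {s1, s4, s10, s12}.
From s10 via ϵ: add s3.
From s3 via ϵ: add s8.
From s8 via ϵ: add s6.
From s6 via ϵ: add s5.
From s5 via ϵ: add s0.
No new states can be added; the closed set is {s0, s1, s3, s4, s5, s6, s8, s10, s12}.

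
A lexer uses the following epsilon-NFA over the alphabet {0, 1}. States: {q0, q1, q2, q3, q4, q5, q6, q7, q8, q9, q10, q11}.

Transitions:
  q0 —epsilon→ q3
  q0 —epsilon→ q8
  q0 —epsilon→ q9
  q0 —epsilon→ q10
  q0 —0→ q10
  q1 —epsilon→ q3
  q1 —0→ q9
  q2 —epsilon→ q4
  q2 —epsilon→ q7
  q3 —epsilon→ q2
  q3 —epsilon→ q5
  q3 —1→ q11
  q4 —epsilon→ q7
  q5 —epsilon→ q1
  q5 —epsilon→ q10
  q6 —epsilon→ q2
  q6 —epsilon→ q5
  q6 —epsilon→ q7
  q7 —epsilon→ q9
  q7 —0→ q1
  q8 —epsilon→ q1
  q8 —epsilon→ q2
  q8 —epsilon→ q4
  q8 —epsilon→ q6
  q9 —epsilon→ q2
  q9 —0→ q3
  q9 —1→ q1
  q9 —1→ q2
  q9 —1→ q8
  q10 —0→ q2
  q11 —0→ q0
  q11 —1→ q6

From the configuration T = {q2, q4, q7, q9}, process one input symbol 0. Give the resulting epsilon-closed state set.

{q1, q2, q3, q4, q5, q7, q9, q10}

q7 on 0 → {q1}.
q9 on 0 → {q3}.
No 0-transition from q2, q4.
Union after reading 0: {q1, q3}.
Now take the epsilon-closure:
From q3 via epsilon: add q2, q5.
From q2 via epsilon: add q4, q7.
From q5 via epsilon: add q10.
From q7 via epsilon: add q9.
No new states can be added; the closed set is {q1, q2, q3, q4, q5, q7, q9, q10}.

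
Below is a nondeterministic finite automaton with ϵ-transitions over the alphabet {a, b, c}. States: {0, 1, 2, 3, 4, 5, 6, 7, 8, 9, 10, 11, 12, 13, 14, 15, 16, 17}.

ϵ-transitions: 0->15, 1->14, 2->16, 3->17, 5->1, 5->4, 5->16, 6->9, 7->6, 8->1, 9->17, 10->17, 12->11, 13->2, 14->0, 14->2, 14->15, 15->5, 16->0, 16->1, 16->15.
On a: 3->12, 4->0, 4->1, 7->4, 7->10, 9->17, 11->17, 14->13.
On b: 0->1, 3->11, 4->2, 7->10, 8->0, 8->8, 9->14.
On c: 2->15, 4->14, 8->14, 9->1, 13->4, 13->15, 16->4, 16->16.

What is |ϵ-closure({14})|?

Start with {14}.
From 14 via ϵ: add 0, 2, 15.
From 2 via ϵ: add 16.
From 15 via ϵ: add 5.
From 5 via ϵ: add 1, 4.
ϵ-closure = {0, 1, 2, 4, 5, 14, 15, 16}, which has 8 states.

8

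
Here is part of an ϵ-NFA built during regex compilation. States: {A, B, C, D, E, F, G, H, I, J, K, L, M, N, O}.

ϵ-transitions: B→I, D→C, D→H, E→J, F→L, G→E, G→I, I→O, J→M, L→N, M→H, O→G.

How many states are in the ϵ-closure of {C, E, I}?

Start with {C, E, I}.
From E via ϵ: add J.
From I via ϵ: add O.
From J via ϵ: add M.
From O via ϵ: add G.
From M via ϵ: add H.
ϵ-closure = {C, E, G, H, I, J, M, O}, which has 8 states.

8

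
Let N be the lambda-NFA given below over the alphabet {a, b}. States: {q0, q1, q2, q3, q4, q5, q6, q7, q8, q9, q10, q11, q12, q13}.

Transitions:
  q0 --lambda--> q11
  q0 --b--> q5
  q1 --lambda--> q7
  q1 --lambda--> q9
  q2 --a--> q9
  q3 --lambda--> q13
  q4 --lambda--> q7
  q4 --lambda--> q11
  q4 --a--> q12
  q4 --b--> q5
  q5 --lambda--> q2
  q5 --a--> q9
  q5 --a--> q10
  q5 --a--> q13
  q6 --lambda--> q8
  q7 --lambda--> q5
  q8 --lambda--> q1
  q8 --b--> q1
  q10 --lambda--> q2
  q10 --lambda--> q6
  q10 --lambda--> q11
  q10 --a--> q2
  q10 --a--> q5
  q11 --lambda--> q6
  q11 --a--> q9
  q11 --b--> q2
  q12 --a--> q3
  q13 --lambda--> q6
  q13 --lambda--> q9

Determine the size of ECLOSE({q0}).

Start with {q0}.
From q0 via lambda: add q11.
From q11 via lambda: add q6.
From q6 via lambda: add q8.
From q8 via lambda: add q1.
From q1 via lambda: add q7, q9.
From q7 via lambda: add q5.
From q5 via lambda: add q2.
lambda-closure = {q0, q1, q2, q5, q6, q7, q8, q9, q11}, which has 9 states.

9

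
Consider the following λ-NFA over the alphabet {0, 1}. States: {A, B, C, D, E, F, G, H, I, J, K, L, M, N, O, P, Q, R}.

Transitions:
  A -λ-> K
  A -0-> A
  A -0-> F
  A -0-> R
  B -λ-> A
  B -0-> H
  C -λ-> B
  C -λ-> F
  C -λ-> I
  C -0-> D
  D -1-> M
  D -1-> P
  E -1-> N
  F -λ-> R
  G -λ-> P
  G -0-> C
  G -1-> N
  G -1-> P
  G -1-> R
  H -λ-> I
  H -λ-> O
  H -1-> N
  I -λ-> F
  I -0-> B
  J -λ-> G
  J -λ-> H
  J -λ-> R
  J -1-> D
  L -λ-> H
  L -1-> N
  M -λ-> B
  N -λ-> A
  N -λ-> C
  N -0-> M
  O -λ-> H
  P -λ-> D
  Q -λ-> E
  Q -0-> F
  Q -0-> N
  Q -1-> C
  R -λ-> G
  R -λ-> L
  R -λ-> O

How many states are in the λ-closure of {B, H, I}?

Start with {B, H, I}.
From B via λ: add A.
From H via λ: add O.
From I via λ: add F.
From A via λ: add K.
From F via λ: add R.
From R via λ: add G, L.
From G via λ: add P.
From P via λ: add D.
λ-closure = {A, B, D, F, G, H, I, K, L, O, P, R}, which has 12 states.

12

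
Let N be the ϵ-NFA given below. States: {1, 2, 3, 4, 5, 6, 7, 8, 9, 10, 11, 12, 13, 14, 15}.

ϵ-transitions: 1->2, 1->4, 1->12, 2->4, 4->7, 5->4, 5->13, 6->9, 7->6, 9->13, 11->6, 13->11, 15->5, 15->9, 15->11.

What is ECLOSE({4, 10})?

Start with {4, 10}.
From 4 via ϵ: add 7.
From 7 via ϵ: add 6.
From 6 via ϵ: add 9.
From 9 via ϵ: add 13.
From 13 via ϵ: add 11.
No new states can be added; the closed set is {4, 6, 7, 9, 10, 11, 13}.

{4, 6, 7, 9, 10, 11, 13}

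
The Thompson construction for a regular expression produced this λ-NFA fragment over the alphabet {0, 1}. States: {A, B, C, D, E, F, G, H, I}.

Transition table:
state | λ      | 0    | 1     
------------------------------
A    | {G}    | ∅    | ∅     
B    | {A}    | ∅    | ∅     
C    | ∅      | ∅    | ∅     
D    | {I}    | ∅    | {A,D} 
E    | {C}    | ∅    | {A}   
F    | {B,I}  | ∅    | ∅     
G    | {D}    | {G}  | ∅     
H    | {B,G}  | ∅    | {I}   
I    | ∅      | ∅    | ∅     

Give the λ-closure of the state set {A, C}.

{A, C, D, G, I}

Start with {A, C}.
From A via λ: add G.
From G via λ: add D.
From D via λ: add I.
No new states can be added; the closed set is {A, C, D, G, I}.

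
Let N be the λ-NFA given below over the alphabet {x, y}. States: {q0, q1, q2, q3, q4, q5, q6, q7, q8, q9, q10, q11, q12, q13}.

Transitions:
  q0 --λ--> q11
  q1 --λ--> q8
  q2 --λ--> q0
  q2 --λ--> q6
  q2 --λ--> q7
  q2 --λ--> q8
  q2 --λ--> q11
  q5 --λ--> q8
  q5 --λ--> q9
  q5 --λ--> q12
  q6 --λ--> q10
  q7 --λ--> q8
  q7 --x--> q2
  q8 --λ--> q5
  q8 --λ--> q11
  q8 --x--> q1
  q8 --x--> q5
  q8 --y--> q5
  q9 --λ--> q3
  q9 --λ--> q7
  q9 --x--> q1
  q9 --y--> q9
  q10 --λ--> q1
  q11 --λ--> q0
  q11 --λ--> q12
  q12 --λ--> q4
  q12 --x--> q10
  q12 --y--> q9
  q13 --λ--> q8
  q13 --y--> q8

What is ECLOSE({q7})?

Start with {q7}.
From q7 via λ: add q8.
From q8 via λ: add q5, q11.
From q5 via λ: add q9, q12.
From q11 via λ: add q0.
From q9 via λ: add q3.
From q12 via λ: add q4.
No new states can be added; the closed set is {q0, q3, q4, q5, q7, q8, q9, q11, q12}.

{q0, q3, q4, q5, q7, q8, q9, q11, q12}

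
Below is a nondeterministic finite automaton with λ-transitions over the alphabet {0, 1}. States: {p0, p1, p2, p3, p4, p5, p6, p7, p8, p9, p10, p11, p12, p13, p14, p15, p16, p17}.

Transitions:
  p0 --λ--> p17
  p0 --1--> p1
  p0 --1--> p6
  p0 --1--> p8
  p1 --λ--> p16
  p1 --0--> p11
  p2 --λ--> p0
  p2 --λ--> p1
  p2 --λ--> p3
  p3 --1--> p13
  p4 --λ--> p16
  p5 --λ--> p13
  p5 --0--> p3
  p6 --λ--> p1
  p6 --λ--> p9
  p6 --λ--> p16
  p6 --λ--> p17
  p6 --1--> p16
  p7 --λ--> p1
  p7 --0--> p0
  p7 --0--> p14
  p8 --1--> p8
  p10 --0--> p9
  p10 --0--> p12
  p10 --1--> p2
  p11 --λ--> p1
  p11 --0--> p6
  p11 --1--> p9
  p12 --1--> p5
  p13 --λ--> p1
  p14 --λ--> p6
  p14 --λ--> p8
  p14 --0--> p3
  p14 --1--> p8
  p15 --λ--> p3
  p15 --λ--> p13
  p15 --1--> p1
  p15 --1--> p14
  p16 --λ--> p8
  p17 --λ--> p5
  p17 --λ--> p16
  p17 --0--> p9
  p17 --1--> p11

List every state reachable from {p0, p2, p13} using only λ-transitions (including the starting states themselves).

Start with {p0, p2, p13}.
From p0 via λ: add p17.
From p2 via λ: add p1, p3.
From p1 via λ: add p16.
From p17 via λ: add p5.
From p16 via λ: add p8.
No new states can be added; the closed set is {p0, p1, p2, p3, p5, p8, p13, p16, p17}.

{p0, p1, p2, p3, p5, p8, p13, p16, p17}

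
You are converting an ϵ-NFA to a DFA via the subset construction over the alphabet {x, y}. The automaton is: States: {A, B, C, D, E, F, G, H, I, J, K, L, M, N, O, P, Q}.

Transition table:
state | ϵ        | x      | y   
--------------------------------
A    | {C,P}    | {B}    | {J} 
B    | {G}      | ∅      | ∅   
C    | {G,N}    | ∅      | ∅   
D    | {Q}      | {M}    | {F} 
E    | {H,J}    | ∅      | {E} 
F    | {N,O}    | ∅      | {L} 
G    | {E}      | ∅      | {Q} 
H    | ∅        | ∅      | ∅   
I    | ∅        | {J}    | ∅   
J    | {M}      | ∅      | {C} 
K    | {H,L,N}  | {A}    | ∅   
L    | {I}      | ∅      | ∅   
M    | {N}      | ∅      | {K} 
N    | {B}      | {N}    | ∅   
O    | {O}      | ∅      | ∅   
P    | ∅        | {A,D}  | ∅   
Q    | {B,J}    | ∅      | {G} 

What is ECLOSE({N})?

{B, E, G, H, J, M, N}

Start with {N}.
From N via ϵ: add B.
From B via ϵ: add G.
From G via ϵ: add E.
From E via ϵ: add H, J.
From J via ϵ: add M.
No new states can be added; the closed set is {B, E, G, H, J, M, N}.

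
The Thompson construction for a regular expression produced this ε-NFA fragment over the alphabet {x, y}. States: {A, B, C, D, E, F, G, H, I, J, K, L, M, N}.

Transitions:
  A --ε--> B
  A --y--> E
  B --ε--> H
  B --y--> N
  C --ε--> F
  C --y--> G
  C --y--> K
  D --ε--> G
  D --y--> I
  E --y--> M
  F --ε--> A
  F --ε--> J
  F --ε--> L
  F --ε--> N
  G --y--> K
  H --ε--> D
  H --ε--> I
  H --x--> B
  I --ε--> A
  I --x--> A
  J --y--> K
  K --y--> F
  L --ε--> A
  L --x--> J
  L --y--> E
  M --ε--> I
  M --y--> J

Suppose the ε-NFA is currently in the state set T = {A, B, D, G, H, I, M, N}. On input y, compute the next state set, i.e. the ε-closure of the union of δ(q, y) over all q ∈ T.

{A, B, D, E, G, H, I, J, K, N}

A on y → {E}.
B on y → {N}.
D on y → {I}.
G on y → {K}.
M on y → {J}.
No y-transition from H, I, N.
Union after reading y: {E, I, J, K, N}.
Now take the ε-closure:
From I via ε: add A.
From A via ε: add B.
From B via ε: add H.
From H via ε: add D.
From D via ε: add G.
No new states can be added; the closed set is {A, B, D, E, G, H, I, J, K, N}.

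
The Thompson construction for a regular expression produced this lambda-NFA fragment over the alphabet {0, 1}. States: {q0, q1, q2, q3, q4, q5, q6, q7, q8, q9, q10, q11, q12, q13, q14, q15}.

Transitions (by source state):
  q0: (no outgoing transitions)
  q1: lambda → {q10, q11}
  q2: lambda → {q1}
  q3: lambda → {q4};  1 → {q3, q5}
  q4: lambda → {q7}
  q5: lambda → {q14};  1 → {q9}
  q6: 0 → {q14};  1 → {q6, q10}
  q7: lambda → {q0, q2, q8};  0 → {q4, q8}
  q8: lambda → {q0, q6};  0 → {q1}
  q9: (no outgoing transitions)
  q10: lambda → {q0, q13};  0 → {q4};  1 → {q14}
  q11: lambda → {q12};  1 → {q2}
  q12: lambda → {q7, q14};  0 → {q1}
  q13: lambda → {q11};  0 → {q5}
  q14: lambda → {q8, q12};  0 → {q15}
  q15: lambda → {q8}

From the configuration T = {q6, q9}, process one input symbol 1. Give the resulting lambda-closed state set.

q6 on 1 → {q6, q10}.
No 1-transition from q9.
Union after reading 1: {q6, q10}.
Now take the lambda-closure:
From q10 via lambda: add q0, q13.
From q13 via lambda: add q11.
From q11 via lambda: add q12.
From q12 via lambda: add q7, q14.
From q7 via lambda: add q2, q8.
From q2 via lambda: add q1.
No new states can be added; the closed set is {q0, q1, q2, q6, q7, q8, q10, q11, q12, q13, q14}.

{q0, q1, q2, q6, q7, q8, q10, q11, q12, q13, q14}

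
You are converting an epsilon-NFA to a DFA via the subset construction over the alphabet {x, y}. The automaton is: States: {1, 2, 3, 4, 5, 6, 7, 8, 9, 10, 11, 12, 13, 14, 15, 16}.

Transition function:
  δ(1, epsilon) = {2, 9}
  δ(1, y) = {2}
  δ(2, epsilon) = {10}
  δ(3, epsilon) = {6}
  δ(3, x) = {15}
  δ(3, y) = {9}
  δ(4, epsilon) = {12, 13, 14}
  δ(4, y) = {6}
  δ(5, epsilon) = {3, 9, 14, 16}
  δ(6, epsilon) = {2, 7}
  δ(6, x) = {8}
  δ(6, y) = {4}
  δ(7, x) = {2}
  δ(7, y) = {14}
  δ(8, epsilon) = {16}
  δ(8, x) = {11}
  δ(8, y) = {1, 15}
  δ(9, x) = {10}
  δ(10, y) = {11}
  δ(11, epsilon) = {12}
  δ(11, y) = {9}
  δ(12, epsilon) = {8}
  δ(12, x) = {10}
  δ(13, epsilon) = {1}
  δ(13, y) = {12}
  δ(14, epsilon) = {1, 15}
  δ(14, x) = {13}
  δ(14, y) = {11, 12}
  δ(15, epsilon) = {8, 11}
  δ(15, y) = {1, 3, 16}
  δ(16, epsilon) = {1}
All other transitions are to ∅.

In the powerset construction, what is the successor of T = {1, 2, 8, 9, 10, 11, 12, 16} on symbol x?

{1, 2, 8, 9, 10, 11, 12, 16}

8 on x → {11}.
9 on x → {10}.
12 on x → {10}.
No x-transition from 1, 2, 10, 11, 16.
Union after reading x: {10, 11}.
Now take the epsilon-closure:
From 11 via epsilon: add 12.
From 12 via epsilon: add 8.
From 8 via epsilon: add 16.
From 16 via epsilon: add 1.
From 1 via epsilon: add 2, 9.
No new states can be added; the closed set is {1, 2, 8, 9, 10, 11, 12, 16}.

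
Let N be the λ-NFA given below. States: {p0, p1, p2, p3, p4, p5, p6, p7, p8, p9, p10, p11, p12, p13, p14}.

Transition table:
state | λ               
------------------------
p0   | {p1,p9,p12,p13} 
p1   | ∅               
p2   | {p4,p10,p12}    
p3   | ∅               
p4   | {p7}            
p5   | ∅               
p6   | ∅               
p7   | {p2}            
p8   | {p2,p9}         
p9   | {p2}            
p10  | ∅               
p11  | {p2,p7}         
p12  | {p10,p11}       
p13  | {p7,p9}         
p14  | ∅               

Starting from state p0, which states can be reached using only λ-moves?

Start with {p0}.
From p0 via λ: add p1, p9, p12, p13.
From p9 via λ: add p2.
From p12 via λ: add p10, p11.
From p13 via λ: add p7.
From p2 via λ: add p4.
No new states can be added; the closed set is {p0, p1, p2, p4, p7, p9, p10, p11, p12, p13}.

{p0, p1, p2, p4, p7, p9, p10, p11, p12, p13}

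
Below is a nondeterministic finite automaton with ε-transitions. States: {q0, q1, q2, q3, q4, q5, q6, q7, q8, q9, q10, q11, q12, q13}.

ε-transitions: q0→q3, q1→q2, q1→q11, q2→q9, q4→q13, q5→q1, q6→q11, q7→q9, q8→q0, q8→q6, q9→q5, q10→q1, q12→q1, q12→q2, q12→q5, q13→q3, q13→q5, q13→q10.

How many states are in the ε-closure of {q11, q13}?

Start with {q11, q13}.
From q13 via ε: add q3, q5, q10.
From q5 via ε: add q1.
From q1 via ε: add q2.
From q2 via ε: add q9.
ε-closure = {q1, q2, q3, q5, q9, q10, q11, q13}, which has 8 states.

8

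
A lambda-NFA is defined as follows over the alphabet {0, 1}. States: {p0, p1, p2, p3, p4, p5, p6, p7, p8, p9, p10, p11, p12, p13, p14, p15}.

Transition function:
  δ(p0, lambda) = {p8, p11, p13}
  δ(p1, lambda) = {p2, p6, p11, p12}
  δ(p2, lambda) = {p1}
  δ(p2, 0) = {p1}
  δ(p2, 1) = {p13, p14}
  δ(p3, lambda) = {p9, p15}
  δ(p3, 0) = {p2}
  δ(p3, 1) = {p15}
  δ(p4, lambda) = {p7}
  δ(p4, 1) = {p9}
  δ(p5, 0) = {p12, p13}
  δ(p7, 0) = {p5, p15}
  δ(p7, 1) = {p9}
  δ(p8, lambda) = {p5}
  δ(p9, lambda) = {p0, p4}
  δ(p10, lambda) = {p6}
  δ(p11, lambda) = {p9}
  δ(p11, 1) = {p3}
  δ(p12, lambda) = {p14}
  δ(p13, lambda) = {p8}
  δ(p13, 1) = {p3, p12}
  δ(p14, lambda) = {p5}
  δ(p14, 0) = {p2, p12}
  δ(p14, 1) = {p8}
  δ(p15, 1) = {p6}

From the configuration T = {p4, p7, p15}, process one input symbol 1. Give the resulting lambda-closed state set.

{p0, p4, p5, p6, p7, p8, p9, p11, p13}

p4 on 1 → {p9}.
p7 on 1 → {p9}.
p15 on 1 → {p6}.
Union after reading 1: {p6, p9}.
Now take the lambda-closure:
From p9 via lambda: add p0, p4.
From p0 via lambda: add p8, p11, p13.
From p4 via lambda: add p7.
From p8 via lambda: add p5.
No new states can be added; the closed set is {p0, p4, p5, p6, p7, p8, p9, p11, p13}.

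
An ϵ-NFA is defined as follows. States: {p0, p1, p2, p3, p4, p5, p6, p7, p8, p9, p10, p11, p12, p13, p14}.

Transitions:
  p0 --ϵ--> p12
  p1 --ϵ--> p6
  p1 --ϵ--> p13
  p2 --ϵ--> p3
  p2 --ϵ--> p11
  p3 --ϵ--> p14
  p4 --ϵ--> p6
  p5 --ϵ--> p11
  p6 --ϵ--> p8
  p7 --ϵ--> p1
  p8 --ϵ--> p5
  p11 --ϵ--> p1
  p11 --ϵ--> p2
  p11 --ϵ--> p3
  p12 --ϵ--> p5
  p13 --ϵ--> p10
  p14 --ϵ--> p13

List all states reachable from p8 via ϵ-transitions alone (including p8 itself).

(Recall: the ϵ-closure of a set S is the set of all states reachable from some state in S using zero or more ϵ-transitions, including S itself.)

{p1, p2, p3, p5, p6, p8, p10, p11, p13, p14}

Start with {p8}.
From p8 via ϵ: add p5.
From p5 via ϵ: add p11.
From p11 via ϵ: add p1, p2, p3.
From p1 via ϵ: add p6, p13.
From p3 via ϵ: add p14.
From p13 via ϵ: add p10.
No new states can be added; the closed set is {p1, p2, p3, p5, p6, p8, p10, p11, p13, p14}.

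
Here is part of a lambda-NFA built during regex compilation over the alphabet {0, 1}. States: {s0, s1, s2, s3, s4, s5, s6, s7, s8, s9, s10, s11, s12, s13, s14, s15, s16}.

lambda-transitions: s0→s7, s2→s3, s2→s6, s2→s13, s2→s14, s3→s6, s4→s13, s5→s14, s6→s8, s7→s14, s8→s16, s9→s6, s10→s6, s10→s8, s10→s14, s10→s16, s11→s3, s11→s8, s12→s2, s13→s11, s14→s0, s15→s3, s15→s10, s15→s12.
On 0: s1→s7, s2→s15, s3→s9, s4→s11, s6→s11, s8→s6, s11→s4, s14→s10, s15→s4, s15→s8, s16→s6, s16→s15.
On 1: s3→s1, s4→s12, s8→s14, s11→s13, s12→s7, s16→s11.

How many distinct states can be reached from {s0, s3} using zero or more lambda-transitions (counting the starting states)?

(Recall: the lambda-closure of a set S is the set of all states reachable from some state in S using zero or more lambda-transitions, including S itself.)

7

Start with {s0, s3}.
From s0 via lambda: add s7.
From s3 via lambda: add s6.
From s6 via lambda: add s8.
From s7 via lambda: add s14.
From s8 via lambda: add s16.
lambda-closure = {s0, s3, s6, s7, s8, s14, s16}, which has 7 states.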